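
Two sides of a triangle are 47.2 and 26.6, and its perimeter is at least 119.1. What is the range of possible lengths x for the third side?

45.3 ≤ x < 73.8

Triangle inequality alone gives 20.6 < x < 73.8.
The perimeter condition gives x ≥ 119.1 − 47.2 − 26.6 = 45.3.
Intersecting the two: 45.3 ≤ x < 73.8.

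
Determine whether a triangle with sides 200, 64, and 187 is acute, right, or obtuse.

obtuse

Compare the square of the longest side to the sum of squares of the other two: 64² + 187² = 39065 < 40000 = 200².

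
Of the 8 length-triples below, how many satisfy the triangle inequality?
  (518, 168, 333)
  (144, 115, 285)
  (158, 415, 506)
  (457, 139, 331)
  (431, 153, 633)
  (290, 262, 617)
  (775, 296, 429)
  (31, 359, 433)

2

(168,333,518): 168+333 ≤ 518 → not valid
(115,144,285): 115+144 ≤ 285 → not valid
(158,415,506): 158+415 > 506 → valid
(139,331,457): 139+331 > 457 → valid
(153,431,633): 153+431 ≤ 633 → not valid
(262,290,617): 262+290 ≤ 617 → not valid
(296,429,775): 296+429 ≤ 775 → not valid
(31,359,433): 31+359 ≤ 433 → not valid
2 of the 8 triples form a triangle.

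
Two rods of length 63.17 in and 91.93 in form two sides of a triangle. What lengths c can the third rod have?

By the triangle inequality, c must be less than 63.17 + 91.93 = 155.10 and greater than |63.17 − 91.93| = 28.76.

28.76 < c < 155.10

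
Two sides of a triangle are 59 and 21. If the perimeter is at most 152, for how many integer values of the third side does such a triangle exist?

34

Triangle inequality: 38 < x < 80. Perimeter ≤ 152 gives x ≤ 152 − 59 − 21 = 72.
So 38 < x ≤ 72; integers 39 through 72: 34 values.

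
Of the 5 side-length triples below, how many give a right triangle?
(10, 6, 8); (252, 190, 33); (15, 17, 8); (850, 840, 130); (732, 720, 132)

4

(10,6,8): 6²+8² = 100 = 10² → right
(252,190,33): 33+190 ≤ 252, not a triangle
(15,17,8): 8²+15² = 289 = 17² → right
(850,840,130): 130²+840² = 722500 = 850² → right
(732,720,132): 132²+720² = 535824 = 732² → right
4 of the 5 are right.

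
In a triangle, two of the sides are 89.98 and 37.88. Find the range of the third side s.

By the triangle inequality, s must be less than 89.98 + 37.88 = 127.86 and greater than |89.98 − 37.88| = 52.10.

52.10 < s < 127.86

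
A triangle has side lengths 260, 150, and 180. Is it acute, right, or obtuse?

obtuse

Compare the square of the longest side to the sum of squares of the other two: 150² + 180² = 54900 < 67600 = 260².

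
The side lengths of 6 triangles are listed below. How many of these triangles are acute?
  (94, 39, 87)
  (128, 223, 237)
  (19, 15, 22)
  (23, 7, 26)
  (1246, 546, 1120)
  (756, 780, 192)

(94,39,87): 39²+87² = 9090 > 8836 = 94² → acute
(128,223,237): 128²+223² = 66113 > 56169 = 237² → acute
(19,15,22): 15²+19² = 586 > 484 = 22² → acute
(23,7,26): 7²+23² = 578 < 676 = 26² → obtuse
(1246,546,1120): 546²+1120² = 1552516 = 1246² → right
(756,780,192): 192²+756² = 608400 = 780² → right
3 of the 6 are acute.

3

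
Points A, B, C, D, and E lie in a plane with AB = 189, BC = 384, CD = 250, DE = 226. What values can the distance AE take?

0 ≤ AE ≤ 1049

The maximum is all hops collinear in one direction: 189 + 384 + 250 + 226 = 1049.
The longest hop is 384; the others sum to 665. Since 384 ≤ 665, the path can fold back on itself completely, so the minimum distance is 0.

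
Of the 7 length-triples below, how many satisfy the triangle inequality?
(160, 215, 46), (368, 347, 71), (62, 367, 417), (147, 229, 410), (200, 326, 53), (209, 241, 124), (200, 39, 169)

(46,160,215): 46+160 ≤ 215 → not valid
(71,347,368): 71+347 > 368 → valid
(62,367,417): 62+367 > 417 → valid
(147,229,410): 147+229 ≤ 410 → not valid
(53,200,326): 53+200 ≤ 326 → not valid
(124,209,241): 124+209 > 241 → valid
(39,169,200): 39+169 > 200 → valid
4 of the 7 triples form a triangle.

4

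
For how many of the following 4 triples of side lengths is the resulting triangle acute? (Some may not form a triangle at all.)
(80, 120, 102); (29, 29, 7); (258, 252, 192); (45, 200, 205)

(80,120,102): 80²+102² = 16804 > 14400 = 120² → acute
(29,29,7): 7²+29² = 890 > 841 = 29² → acute
(258,252,192): 192²+252² = 100368 > 66564 = 258² → acute
(45,200,205): 45²+200² = 42025 = 205² → right
3 of the 4 are acute.

3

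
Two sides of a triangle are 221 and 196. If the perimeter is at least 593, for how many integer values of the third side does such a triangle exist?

241

Triangle inequality: 25 < x < 417. Perimeter ≥ 593 gives x ≥ 593 − 221 − 196 = 176.
So 176 ≤ x < 417; integers 176 through 416: 241 values.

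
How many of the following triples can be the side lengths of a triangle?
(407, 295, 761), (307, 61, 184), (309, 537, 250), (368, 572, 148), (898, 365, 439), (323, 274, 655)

(295,407,761): 295+407 ≤ 761 → not valid
(61,184,307): 61+184 ≤ 307 → not valid
(250,309,537): 250+309 > 537 → valid
(148,368,572): 148+368 ≤ 572 → not valid
(365,439,898): 365+439 ≤ 898 → not valid
(274,323,655): 274+323 ≤ 655 → not valid
1 of the 6 triples forms a triangle.

1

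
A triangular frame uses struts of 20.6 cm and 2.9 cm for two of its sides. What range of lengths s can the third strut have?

By the triangle inequality, s must be less than 20.6 + 2.9 = 23.5 and greater than |20.6 − 2.9| = 17.7.

17.7 < s < 23.5 (cm)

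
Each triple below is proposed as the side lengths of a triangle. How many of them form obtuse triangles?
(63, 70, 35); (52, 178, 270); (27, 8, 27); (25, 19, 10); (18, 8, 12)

2

(63,70,35): 35²+63² = 5194 > 4900 = 70² → acute
(52,178,270): 52+178 ≤ 270, not a triangle
(27,8,27): 8²+27² = 793 > 729 = 27² → acute
(25,19,10): 10²+19² = 461 < 625 = 25² → obtuse
(18,8,12): 8²+12² = 208 < 324 = 18² → obtuse
2 of the 5 are obtuse.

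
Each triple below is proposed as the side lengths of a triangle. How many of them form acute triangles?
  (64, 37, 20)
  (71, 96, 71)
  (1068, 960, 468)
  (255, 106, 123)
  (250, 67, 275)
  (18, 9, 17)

(64,37,20): 20+37 ≤ 64, not a triangle
(71,96,71): 71²+71² = 10082 > 9216 = 96² → acute
(1068,960,468): 468²+960² = 1140624 = 1068² → right
(255,106,123): 106+123 ≤ 255, not a triangle
(250,67,275): 67²+250² = 66989 < 75625 = 275² → obtuse
(18,9,17): 9²+17² = 370 > 324 = 18² → acute
2 of the 6 are acute.

2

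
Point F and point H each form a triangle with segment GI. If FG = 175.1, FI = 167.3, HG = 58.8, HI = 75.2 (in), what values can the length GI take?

From triangle FGI: |175.1 − 167.3| < GI < 175.1 + 167.3, i.e. 7.8 < GI < 342.4.
From triangle HGI: 16.4 < GI < 134.0.
Both must hold, so GI lies in the intersection.

16.4 < GI < 134.0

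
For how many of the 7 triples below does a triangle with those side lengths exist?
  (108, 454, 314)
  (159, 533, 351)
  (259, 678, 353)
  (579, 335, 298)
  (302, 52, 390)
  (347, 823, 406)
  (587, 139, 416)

(108,314,454): 108+314 ≤ 454 → not valid
(159,351,533): 159+351 ≤ 533 → not valid
(259,353,678): 259+353 ≤ 678 → not valid
(298,335,579): 298+335 > 579 → valid
(52,302,390): 52+302 ≤ 390 → not valid
(347,406,823): 347+406 ≤ 823 → not valid
(139,416,587): 139+416 ≤ 587 → not valid
1 of the 7 triples forms a triangle.

1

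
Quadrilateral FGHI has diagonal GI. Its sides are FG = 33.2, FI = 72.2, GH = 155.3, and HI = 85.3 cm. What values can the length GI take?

70.0 < GI < 105.4

From triangle FGI: |33.2 − 72.2| < GI < 33.2 + 72.2, i.e. 39.0 < GI < 105.4.
From triangle HGI: 70.0 < GI < 240.6.
Both must hold, so GI lies in the intersection.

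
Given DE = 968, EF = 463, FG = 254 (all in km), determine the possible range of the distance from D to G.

251 ≤ DG ≤ 1685 km

The maximum is all hops collinear in one direction: 968 + 463 + 254 = 1685.
The longest hop is 968; the others sum to 717. Folding the others back against it leaves at least 968 − 717 = 251.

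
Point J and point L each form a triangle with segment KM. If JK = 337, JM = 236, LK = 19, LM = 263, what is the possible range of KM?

244 < KM < 282

From triangle JKM: |337 − 236| < KM < 337 + 236, i.e. 101 < KM < 573.
From triangle LKM: 244 < KM < 282.
Both must hold, so KM lies in the intersection.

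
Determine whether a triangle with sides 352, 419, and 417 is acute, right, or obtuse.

acute

Compare the square of the longest side to the sum of squares of the other two: 352² + 417² = 297793 > 175561 = 419².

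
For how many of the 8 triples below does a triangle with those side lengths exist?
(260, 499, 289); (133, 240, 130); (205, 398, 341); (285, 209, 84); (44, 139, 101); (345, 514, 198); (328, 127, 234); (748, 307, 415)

7

(260,289,499): 260+289 > 499 → valid
(130,133,240): 130+133 > 240 → valid
(205,341,398): 205+341 > 398 → valid
(84,209,285): 84+209 > 285 → valid
(44,101,139): 44+101 > 139 → valid
(198,345,514): 198+345 > 514 → valid
(127,234,328): 127+234 > 328 → valid
(307,415,748): 307+415 ≤ 748 → not valid
7 of the 8 triples form a triangle.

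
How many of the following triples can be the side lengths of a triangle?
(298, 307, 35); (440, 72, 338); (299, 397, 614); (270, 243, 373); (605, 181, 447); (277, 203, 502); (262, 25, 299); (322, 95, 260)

5

(35,298,307): 35+298 > 307 → valid
(72,338,440): 72+338 ≤ 440 → not valid
(299,397,614): 299+397 > 614 → valid
(243,270,373): 243+270 > 373 → valid
(181,447,605): 181+447 > 605 → valid
(203,277,502): 203+277 ≤ 502 → not valid
(25,262,299): 25+262 ≤ 299 → not valid
(95,260,322): 95+260 > 322 → valid
5 of the 8 triples form a triangle.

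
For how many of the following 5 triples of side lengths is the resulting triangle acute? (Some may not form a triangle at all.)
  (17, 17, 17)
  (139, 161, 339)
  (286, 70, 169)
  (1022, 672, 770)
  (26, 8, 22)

(17,17,17): 17²+17² = 578 > 289 = 17² → acute
(139,161,339): 139+161 ≤ 339, not a triangle
(286,70,169): 70+169 ≤ 286, not a triangle
(1022,672,770): 672²+770² = 1044484 = 1022² → right
(26,8,22): 8²+22² = 548 < 676 = 26² → obtuse
1 of the 5 is acute.

1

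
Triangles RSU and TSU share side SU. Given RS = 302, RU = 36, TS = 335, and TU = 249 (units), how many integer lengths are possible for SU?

From triangle RSU: 266 < SU < 338.
From triangle TSU: 86 < SU < 584.
Intersection: 266 < SU < 338, so integers 267 through 337: 71 values.

71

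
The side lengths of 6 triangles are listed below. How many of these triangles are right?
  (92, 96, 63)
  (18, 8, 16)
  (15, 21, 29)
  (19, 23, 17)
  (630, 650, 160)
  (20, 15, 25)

2

(92,96,63): 63²+92² = 12433 > 9216 = 96² → acute
(18,8,16): 8²+16² = 320 < 324 = 18² → obtuse
(15,21,29): 15²+21² = 666 < 841 = 29² → obtuse
(19,23,17): 17²+19² = 650 > 529 = 23² → acute
(630,650,160): 160²+630² = 422500 = 650² → right
(20,15,25): 15²+20² = 625 = 25² → right
2 of the 6 are right.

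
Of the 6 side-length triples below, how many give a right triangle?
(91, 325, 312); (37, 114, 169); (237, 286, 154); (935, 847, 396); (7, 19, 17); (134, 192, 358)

2

(91,325,312): 91²+312² = 105625 = 325² → right
(37,114,169): 37+114 ≤ 169, not a triangle
(237,286,154): 154²+237² = 79885 < 81796 = 286² → obtuse
(935,847,396): 396²+847² = 874225 = 935² → right
(7,19,17): 7²+17² = 338 < 361 = 19² → obtuse
(134,192,358): 134+192 ≤ 358, not a triangle
2 of the 6 are right.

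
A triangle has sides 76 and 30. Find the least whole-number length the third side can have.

47

The third side must be strictly greater than |76 − 30| = 46.
The smallest integer above 46 is 47.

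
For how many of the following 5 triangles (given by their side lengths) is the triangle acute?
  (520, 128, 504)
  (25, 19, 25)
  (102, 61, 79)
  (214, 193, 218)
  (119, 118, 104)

3

(520,128,504): 128²+504² = 270400 = 520² → right
(25,19,25): 19²+25² = 986 > 625 = 25² → acute
(102,61,79): 61²+79² = 9962 < 10404 = 102² → obtuse
(214,193,218): 193²+214² = 83045 > 47524 = 218² → acute
(119,118,104): 104²+118² = 24740 > 14161 = 119² → acute
3 of the 5 are acute.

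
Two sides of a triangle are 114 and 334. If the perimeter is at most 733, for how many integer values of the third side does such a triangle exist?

65

Triangle inequality: 220 < x < 448. Perimeter ≤ 733 gives x ≤ 733 − 114 − 334 = 285.
So 220 < x ≤ 285; integers 221 through 285: 65 values.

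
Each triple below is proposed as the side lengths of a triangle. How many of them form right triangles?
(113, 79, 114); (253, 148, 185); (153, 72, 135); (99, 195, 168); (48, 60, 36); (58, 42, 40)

(113,79,114): 79²+113² = 19010 > 12996 = 114² → acute
(253,148,185): 148²+185² = 56129 < 64009 = 253² → obtuse
(153,72,135): 72²+135² = 23409 = 153² → right
(99,195,168): 99²+168² = 38025 = 195² → right
(48,60,36): 36²+48² = 3600 = 60² → right
(58,42,40): 40²+42² = 3364 = 58² → right
4 of the 6 are right.

4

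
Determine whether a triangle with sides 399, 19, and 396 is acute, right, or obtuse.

obtuse

Compare the square of the longest side to the sum of squares of the other two: 19² + 396² = 157177 < 159201 = 399².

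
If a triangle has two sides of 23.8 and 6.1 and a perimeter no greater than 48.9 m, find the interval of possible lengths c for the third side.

Triangle inequality alone gives 17.7 < c < 29.9.
The perimeter condition gives c ≤ 48.9 − 23.8 − 6.1 = 19.0.
Intersecting the two: 17.7 < c ≤ 19.0.

17.7 < c ≤ 19.0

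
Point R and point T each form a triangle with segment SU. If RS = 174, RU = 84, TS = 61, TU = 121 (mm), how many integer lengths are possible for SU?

From triangle RSU: 90 < SU < 258.
From triangle TSU: 60 < SU < 182.
Intersection: 90 < SU < 182, so integers 91 through 181: 91 values.

91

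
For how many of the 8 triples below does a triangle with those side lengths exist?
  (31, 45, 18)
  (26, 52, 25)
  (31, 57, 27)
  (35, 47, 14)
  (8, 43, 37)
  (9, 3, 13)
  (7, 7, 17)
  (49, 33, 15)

(18,31,45): 18+31 > 45 → valid
(25,26,52): 25+26 ≤ 52 → not valid
(27,31,57): 27+31 > 57 → valid
(14,35,47): 14+35 > 47 → valid
(8,37,43): 8+37 > 43 → valid
(3,9,13): 3+9 ≤ 13 → not valid
(7,7,17): 7+7 ≤ 17 → not valid
(15,33,49): 15+33 ≤ 49 → not valid
4 of the 8 triples form a triangle.

4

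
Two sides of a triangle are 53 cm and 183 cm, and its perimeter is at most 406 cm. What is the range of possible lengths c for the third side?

130 < c ≤ 170 cm

Triangle inequality alone gives 130 < c < 236.
The perimeter condition gives c ≤ 406 − 53 − 183 = 170.
Intersecting the two: 130 < c ≤ 170.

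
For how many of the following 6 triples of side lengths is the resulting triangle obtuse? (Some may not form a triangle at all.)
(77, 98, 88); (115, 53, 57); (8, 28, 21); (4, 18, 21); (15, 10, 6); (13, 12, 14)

(77,98,88): 77²+88² = 13673 > 9604 = 98² → acute
(115,53,57): 53+57 ≤ 115, not a triangle
(8,28,21): 8²+21² = 505 < 784 = 28² → obtuse
(4,18,21): 4²+18² = 340 < 441 = 21² → obtuse
(15,10,6): 6²+10² = 136 < 225 = 15² → obtuse
(13,12,14): 12²+13² = 313 > 196 = 14² → acute
3 of the 6 are obtuse.

3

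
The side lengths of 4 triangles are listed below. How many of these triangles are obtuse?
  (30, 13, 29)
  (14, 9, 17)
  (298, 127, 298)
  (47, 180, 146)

2

(30,13,29): 13²+29² = 1010 > 900 = 30² → acute
(14,9,17): 9²+14² = 277 < 289 = 17² → obtuse
(298,127,298): 127²+298² = 104933 > 88804 = 298² → acute
(47,180,146): 47²+146² = 23525 < 32400 = 180² → obtuse
2 of the 4 are obtuse.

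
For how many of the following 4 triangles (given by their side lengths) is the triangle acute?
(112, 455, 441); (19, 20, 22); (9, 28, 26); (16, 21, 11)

(112,455,441): 112²+441² = 207025 = 455² → right
(19,20,22): 19²+20² = 761 > 484 = 22² → acute
(9,28,26): 9²+26² = 757 < 784 = 28² → obtuse
(16,21,11): 11²+16² = 377 < 441 = 21² → obtuse
1 of the 4 is acute.

1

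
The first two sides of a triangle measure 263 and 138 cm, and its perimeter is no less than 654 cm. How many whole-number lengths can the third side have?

Triangle inequality: 125 < x < 401. Perimeter ≥ 654 gives x ≥ 654 − 263 − 138 = 253.
So 253 ≤ x < 401; integers 253 through 400: 148 values.

148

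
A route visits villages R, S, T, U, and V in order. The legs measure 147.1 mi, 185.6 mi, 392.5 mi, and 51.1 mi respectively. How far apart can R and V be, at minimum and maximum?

8.7 ≤ RV ≤ 776.3 mi

The maximum is all hops collinear in one direction: 147.1 + 185.6 + 392.5 + 51.1 = 776.3.
The longest hop is 392.5; the others sum to 383.8. Folding the others back against it leaves at least 392.5 − 383.8 = 8.7.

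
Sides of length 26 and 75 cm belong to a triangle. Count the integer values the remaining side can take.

51

The third side lies in the open interval (49, 101).
Integers from 50 to 100 inclusive: 100 − 50 + 1 = 51.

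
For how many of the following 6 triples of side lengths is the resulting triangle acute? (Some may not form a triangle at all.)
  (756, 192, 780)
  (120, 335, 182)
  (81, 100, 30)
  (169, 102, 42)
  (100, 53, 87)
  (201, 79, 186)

(756,192,780): 192²+756² = 608400 = 780² → right
(120,335,182): 120+182 ≤ 335, not a triangle
(81,100,30): 30²+81² = 7461 < 10000 = 100² → obtuse
(169,102,42): 42+102 ≤ 169, not a triangle
(100,53,87): 53²+87² = 10378 > 10000 = 100² → acute
(201,79,186): 79²+186² = 40837 > 40401 = 201² → acute
2 of the 6 are acute.

2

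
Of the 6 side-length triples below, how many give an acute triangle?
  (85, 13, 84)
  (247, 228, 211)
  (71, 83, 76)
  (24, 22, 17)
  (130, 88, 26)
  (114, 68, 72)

3

(85,13,84): 13²+84² = 7225 = 85² → right
(247,228,211): 211²+228² = 96505 > 61009 = 247² → acute
(71,83,76): 71²+76² = 10817 > 6889 = 83² → acute
(24,22,17): 17²+22² = 773 > 576 = 24² → acute
(130,88,26): 26+88 ≤ 130, not a triangle
(114,68,72): 68²+72² = 9808 < 12996 = 114² → obtuse
3 of the 6 are acute.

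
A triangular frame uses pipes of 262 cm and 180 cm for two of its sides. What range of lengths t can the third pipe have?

82 < t < 442 (cm)

By the triangle inequality, t must be less than 262 + 180 = 442 and greater than |262 − 180| = 82.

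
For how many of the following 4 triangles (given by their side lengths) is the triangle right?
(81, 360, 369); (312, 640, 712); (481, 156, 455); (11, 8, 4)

(81,360,369): 81²+360² = 136161 = 369² → right
(312,640,712): 312²+640² = 506944 = 712² → right
(481,156,455): 156²+455² = 231361 = 481² → right
(11,8,4): 4²+8² = 80 < 121 = 11² → obtuse
3 of the 4 are right.

3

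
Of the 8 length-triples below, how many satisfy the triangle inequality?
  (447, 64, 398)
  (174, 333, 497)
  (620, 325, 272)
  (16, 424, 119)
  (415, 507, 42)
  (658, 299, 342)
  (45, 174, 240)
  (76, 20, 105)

2

(64,398,447): 64+398 > 447 → valid
(174,333,497): 174+333 > 497 → valid
(272,325,620): 272+325 ≤ 620 → not valid
(16,119,424): 16+119 ≤ 424 → not valid
(42,415,507): 42+415 ≤ 507 → not valid
(299,342,658): 299+342 ≤ 658 → not valid
(45,174,240): 45+174 ≤ 240 → not valid
(20,76,105): 20+76 ≤ 105 → not valid
2 of the 8 triples form a triangle.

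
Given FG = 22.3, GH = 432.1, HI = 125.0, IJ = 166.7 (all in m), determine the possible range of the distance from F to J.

118.1 ≤ FJ ≤ 746.1 m

The maximum is all hops collinear in one direction: 22.3 + 432.1 + 125.0 + 166.7 = 746.1.
The longest hop is 432.1; the others sum to 314.0. Folding the others back against it leaves at least 432.1 − 314.0 = 118.1.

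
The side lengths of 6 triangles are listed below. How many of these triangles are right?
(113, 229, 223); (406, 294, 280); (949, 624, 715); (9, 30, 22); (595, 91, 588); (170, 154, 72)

(113,229,223): 113²+223² = 62498 > 52441 = 229² → acute
(406,294,280): 280²+294² = 164836 = 406² → right
(949,624,715): 624²+715² = 900601 = 949² → right
(9,30,22): 9²+22² = 565 < 900 = 30² → obtuse
(595,91,588): 91²+588² = 354025 = 595² → right
(170,154,72): 72²+154² = 28900 = 170² → right
4 of the 6 are right.

4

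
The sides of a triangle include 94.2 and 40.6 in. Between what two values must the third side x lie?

By the triangle inequality, x must be less than 94.2 + 40.6 = 134.8 and greater than |94.2 − 40.6| = 53.6.

53.6 < x < 134.8 (in)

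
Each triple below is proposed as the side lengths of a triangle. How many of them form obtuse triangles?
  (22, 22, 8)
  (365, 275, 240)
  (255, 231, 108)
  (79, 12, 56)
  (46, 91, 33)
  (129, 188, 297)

(22,22,8): 8²+22² = 548 > 484 = 22² → acute
(365,275,240): 240²+275² = 133225 = 365² → right
(255,231,108): 108²+231² = 65025 = 255² → right
(79,12,56): 12+56 ≤ 79, not a triangle
(46,91,33): 33+46 ≤ 91, not a triangle
(129,188,297): 129²+188² = 51985 < 88209 = 297² → obtuse
1 of the 6 is obtuse.

1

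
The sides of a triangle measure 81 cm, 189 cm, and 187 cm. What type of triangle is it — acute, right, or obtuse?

Compare the square of the longest side to the sum of squares of the other two: 81² + 187² = 41530 > 35721 = 189².

acute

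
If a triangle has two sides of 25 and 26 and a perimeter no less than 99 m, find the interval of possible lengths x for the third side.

Triangle inequality alone gives 1 < x < 51.
The perimeter condition gives x ≥ 99 − 25 − 26 = 48.
Intersecting the two: 48 ≤ x < 51.

48 ≤ x < 51 m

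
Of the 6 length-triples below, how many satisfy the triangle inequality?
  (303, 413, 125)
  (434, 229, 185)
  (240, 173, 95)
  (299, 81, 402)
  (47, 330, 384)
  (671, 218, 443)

(125,303,413): 125+303 > 413 → valid
(185,229,434): 185+229 ≤ 434 → not valid
(95,173,240): 95+173 > 240 → valid
(81,299,402): 81+299 ≤ 402 → not valid
(47,330,384): 47+330 ≤ 384 → not valid
(218,443,671): 218+443 ≤ 671 → not valid
2 of the 6 triples form a triangle.

2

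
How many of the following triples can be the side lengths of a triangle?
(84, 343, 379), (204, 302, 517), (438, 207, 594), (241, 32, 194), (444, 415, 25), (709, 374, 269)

2

(84,343,379): 84+343 > 379 → valid
(204,302,517): 204+302 ≤ 517 → not valid
(207,438,594): 207+438 > 594 → valid
(32,194,241): 32+194 ≤ 241 → not valid
(25,415,444): 25+415 ≤ 444 → not valid
(269,374,709): 269+374 ≤ 709 → not valid
2 of the 6 triples form a triangle.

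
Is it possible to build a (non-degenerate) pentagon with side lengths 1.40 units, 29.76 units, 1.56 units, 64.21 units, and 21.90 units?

No

For a pentagon, each side must be shorter than the sum of the others.
Here the longest side is 64.21, but the remaining 4 sides sum to only 54.62.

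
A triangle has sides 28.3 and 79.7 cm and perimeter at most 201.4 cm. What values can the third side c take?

51.4 < c ≤ 93.4

Triangle inequality alone gives 51.4 < c < 108.0.
The perimeter condition gives c ≤ 201.4 − 28.3 − 79.7 = 93.4.
Intersecting the two: 51.4 < c ≤ 93.4.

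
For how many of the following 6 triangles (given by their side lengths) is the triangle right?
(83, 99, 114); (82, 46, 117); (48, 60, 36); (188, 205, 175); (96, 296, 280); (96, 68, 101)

(83,99,114): 83²+99² = 16690 > 12996 = 114² → acute
(82,46,117): 46²+82² = 8840 < 13689 = 117² → obtuse
(48,60,36): 36²+48² = 3600 = 60² → right
(188,205,175): 175²+188² = 65969 > 42025 = 205² → acute
(96,296,280): 96²+280² = 87616 = 296² → right
(96,68,101): 68²+96² = 13840 > 10201 = 101² → acute
2 of the 6 are right.

2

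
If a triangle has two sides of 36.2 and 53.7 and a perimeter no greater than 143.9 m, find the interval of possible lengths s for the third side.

Triangle inequality alone gives 17.5 < s < 89.9.
The perimeter condition gives s ≤ 143.9 − 36.2 − 53.7 = 54.0.
Intersecting the two: 17.5 < s ≤ 54.0.

17.5 < s ≤ 54.0 m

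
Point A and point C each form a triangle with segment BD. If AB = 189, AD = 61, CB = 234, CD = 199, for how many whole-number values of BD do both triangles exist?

From triangle ABD: 128 < BD < 250.
From triangle CBD: 35 < BD < 433.
Intersection: 128 < BD < 250, so integers 129 through 249: 121 values.

121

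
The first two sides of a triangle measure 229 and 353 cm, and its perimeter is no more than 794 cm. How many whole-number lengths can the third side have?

Triangle inequality: 124 < x < 582. Perimeter ≤ 794 gives x ≤ 794 − 229 − 353 = 212.
So 124 < x ≤ 212; integers 125 through 212: 88 values.

88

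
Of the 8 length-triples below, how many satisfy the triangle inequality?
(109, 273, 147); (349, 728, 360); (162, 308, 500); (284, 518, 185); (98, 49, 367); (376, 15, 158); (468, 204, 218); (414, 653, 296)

1

(109,147,273): 109+147 ≤ 273 → not valid
(349,360,728): 349+360 ≤ 728 → not valid
(162,308,500): 162+308 ≤ 500 → not valid
(185,284,518): 185+284 ≤ 518 → not valid
(49,98,367): 49+98 ≤ 367 → not valid
(15,158,376): 15+158 ≤ 376 → not valid
(204,218,468): 204+218 ≤ 468 → not valid
(296,414,653): 296+414 > 653 → valid
1 of the 8 triples forms a triangle.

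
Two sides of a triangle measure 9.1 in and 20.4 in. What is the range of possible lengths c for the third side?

By the triangle inequality, c must be less than 9.1 + 20.4 = 29.5 and greater than |9.1 − 20.4| = 11.3.

11.3 < c < 29.5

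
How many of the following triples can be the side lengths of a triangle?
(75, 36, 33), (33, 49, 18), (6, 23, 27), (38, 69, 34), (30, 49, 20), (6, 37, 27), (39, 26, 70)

4

(33,36,75): 33+36 ≤ 75 → not valid
(18,33,49): 18+33 > 49 → valid
(6,23,27): 6+23 > 27 → valid
(34,38,69): 34+38 > 69 → valid
(20,30,49): 20+30 > 49 → valid
(6,27,37): 6+27 ≤ 37 → not valid
(26,39,70): 26+39 ≤ 70 → not valid
4 of the 7 triples form a triangle.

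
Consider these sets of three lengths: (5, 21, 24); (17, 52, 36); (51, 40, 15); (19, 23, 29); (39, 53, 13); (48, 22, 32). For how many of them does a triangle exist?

5

(5,21,24): 5+21 > 24 → valid
(17,36,52): 17+36 > 52 → valid
(15,40,51): 15+40 > 51 → valid
(19,23,29): 19+23 > 29 → valid
(13,39,53): 13+39 ≤ 53 → not valid
(22,32,48): 22+32 > 48 → valid
5 of the 6 triples form a triangle.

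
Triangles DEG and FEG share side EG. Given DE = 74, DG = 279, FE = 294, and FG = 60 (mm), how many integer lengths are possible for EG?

118

From triangle DEG: 205 < EG < 353.
From triangle FEG: 234 < EG < 354.
Intersection: 234 < EG < 353, so integers 235 through 352: 118 values.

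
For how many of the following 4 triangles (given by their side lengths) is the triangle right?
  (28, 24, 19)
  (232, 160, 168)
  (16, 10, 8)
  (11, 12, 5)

(28,24,19): 19²+24² = 937 > 784 = 28² → acute
(232,160,168): 160²+168² = 53824 = 232² → right
(16,10,8): 8²+10² = 164 < 256 = 16² → obtuse
(11,12,5): 5²+11² = 146 > 144 = 12² → acute
1 of the 4 is right.

1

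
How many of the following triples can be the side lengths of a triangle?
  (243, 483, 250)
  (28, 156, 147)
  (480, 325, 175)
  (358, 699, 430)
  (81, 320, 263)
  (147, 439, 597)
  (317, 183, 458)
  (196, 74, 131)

7

(243,250,483): 243+250 > 483 → valid
(28,147,156): 28+147 > 156 → valid
(175,325,480): 175+325 > 480 → valid
(358,430,699): 358+430 > 699 → valid
(81,263,320): 81+263 > 320 → valid
(147,439,597): 147+439 ≤ 597 → not valid
(183,317,458): 183+317 > 458 → valid
(74,131,196): 74+131 > 196 → valid
7 of the 8 triples form a triangle.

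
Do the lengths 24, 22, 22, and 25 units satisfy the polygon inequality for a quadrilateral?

A quadrilateral exists iff every side is shorter than the sum of the others — equivalently, the longest side is less than the sum of the rest.
Longest side 25 < 68 (sum of the remaining 3), so yes.

Yes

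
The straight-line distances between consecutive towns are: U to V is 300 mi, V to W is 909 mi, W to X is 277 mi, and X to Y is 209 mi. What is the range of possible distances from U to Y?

123 ≤ UY ≤ 1695 mi

The maximum is all hops collinear in one direction: 300 + 909 + 277 + 209 = 1695.
The longest hop is 909; the others sum to 786. Folding the others back against it leaves at least 909 − 786 = 123.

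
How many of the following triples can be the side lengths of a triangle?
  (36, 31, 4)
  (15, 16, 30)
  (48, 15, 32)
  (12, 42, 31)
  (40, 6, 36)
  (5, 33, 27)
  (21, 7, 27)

4

(4,31,36): 4+31 ≤ 36 → not valid
(15,16,30): 15+16 > 30 → valid
(15,32,48): 15+32 ≤ 48 → not valid
(12,31,42): 12+31 > 42 → valid
(6,36,40): 6+36 > 40 → valid
(5,27,33): 5+27 ≤ 33 → not valid
(7,21,27): 7+21 > 27 → valid
4 of the 7 triples form a triangle.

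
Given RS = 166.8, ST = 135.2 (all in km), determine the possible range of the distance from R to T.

31.6 ≤ RT ≤ 302.0 km

By the triangle inequality, |166.8 − 135.2| ≤ RT ≤ 166.8 + 135.2.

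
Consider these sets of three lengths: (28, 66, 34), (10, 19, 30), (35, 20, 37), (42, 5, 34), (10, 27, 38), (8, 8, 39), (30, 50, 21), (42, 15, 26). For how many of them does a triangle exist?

2

(28,34,66): 28+34 ≤ 66 → not valid
(10,19,30): 10+19 ≤ 30 → not valid
(20,35,37): 20+35 > 37 → valid
(5,34,42): 5+34 ≤ 42 → not valid
(10,27,38): 10+27 ≤ 38 → not valid
(8,8,39): 8+8 ≤ 39 → not valid
(21,30,50): 21+30 > 50 → valid
(15,26,42): 15+26 ≤ 42 → not valid
2 of the 8 triples form a triangle.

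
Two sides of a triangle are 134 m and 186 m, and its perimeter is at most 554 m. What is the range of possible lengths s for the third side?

Triangle inequality alone gives 52 < s < 320.
The perimeter condition gives s ≤ 554 − 134 − 186 = 234.
Intersecting the two: 52 < s ≤ 234.

52 < s ≤ 234 m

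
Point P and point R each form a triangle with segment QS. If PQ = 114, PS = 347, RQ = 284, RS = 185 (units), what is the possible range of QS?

233 < QS < 461

From triangle PQS: |114 − 347| < QS < 114 + 347, i.e. 233 < QS < 461.
From triangle RQS: 99 < QS < 469.
Both must hold, so QS lies in the intersection.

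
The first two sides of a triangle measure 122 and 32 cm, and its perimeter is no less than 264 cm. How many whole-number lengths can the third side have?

Triangle inequality: 90 < x < 154. Perimeter ≥ 264 gives x ≥ 264 − 122 − 32 = 110.
So 110 ≤ x < 154; integers 110 through 153: 44 values.

44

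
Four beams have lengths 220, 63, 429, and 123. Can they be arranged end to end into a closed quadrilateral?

For a quadrilateral, each side must be shorter than the sum of the others.
Here the longest side is 429, but the remaining 3 sides sum to only 406.

No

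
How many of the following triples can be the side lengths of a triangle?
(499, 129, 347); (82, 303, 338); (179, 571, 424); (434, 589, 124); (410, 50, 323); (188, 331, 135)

2

(129,347,499): 129+347 ≤ 499 → not valid
(82,303,338): 82+303 > 338 → valid
(179,424,571): 179+424 > 571 → valid
(124,434,589): 124+434 ≤ 589 → not valid
(50,323,410): 50+323 ≤ 410 → not valid
(135,188,331): 135+188 ≤ 331 → not valid
2 of the 6 triples form a triangle.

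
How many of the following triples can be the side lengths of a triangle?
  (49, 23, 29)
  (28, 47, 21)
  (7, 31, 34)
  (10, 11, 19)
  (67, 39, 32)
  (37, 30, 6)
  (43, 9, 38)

(23,29,49): 23+29 > 49 → valid
(21,28,47): 21+28 > 47 → valid
(7,31,34): 7+31 > 34 → valid
(10,11,19): 10+11 > 19 → valid
(32,39,67): 32+39 > 67 → valid
(6,30,37): 6+30 ≤ 37 → not valid
(9,38,43): 9+38 > 43 → valid
6 of the 7 triples form a triangle.

6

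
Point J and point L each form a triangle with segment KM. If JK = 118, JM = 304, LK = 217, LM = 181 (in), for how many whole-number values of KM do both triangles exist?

From triangle JKM: 186 < KM < 422.
From triangle LKM: 36 < KM < 398.
Intersection: 186 < KM < 398, so integers 187 through 397: 211 values.

211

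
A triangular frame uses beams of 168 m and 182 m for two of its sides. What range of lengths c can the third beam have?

14 < c < 350

By the triangle inequality, c must be less than 168 + 182 = 350 and greater than |168 − 182| = 14.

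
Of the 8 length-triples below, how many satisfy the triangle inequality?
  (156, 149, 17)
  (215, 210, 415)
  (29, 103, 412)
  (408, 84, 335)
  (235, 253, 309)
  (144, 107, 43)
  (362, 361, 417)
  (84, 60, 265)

(17,149,156): 17+149 > 156 → valid
(210,215,415): 210+215 > 415 → valid
(29,103,412): 29+103 ≤ 412 → not valid
(84,335,408): 84+335 > 408 → valid
(235,253,309): 235+253 > 309 → valid
(43,107,144): 43+107 > 144 → valid
(361,362,417): 361+362 > 417 → valid
(60,84,265): 60+84 ≤ 265 → not valid
6 of the 8 triples form a triangle.

6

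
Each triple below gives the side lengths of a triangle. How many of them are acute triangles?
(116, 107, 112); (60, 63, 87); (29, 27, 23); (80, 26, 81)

(116,107,112): 107²+112² = 23993 > 13456 = 116² → acute
(60,63,87): 60²+63² = 7569 = 87² → right
(29,27,23): 23²+27² = 1258 > 841 = 29² → acute
(80,26,81): 26²+80² = 7076 > 6561 = 81² → acute
3 of the 4 are acute.

3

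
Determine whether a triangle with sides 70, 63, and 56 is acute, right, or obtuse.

Compare the square of the longest side to the sum of squares of the other two: 56² + 63² = 7105 > 4900 = 70².

acute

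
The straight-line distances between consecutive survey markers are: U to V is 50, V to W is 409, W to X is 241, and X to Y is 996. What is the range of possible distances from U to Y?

The maximum is all hops collinear in one direction: 50 + 409 + 241 + 996 = 1696.
The longest hop is 996; the others sum to 700. Folding the others back against it leaves at least 996 − 700 = 296.

296 ≤ UY ≤ 1696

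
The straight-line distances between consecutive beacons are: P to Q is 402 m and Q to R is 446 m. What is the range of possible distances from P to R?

44 ≤ PR ≤ 848 m

By the triangle inequality, |402 − 446| ≤ PR ≤ 402 + 446.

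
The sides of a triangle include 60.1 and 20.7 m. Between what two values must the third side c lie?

39.4 < c < 80.8

By the triangle inequality, c must be less than 60.1 + 20.7 = 80.8 and greater than |60.1 − 20.7| = 39.4.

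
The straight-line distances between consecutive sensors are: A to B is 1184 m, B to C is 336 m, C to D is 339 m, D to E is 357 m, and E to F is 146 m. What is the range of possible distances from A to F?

The maximum is all hops collinear in one direction: 1184 + 336 + 339 + 357 + 146 = 2362.
The longest hop is 1184; the others sum to 1178. Folding the others back against it leaves at least 1184 − 1178 = 6.

6 ≤ AF ≤ 2362 m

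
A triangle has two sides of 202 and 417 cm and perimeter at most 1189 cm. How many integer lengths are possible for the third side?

Triangle inequality: 215 < x < 619. Perimeter ≤ 1189 gives x ≤ 1189 − 202 − 417 = 570.
So 215 < x ≤ 570; integers 216 through 570: 355 values.

355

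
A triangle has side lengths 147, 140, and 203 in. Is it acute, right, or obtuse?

right

Compare the square of the longest side to the sum of squares of the other two: 140² + 147² = 41209 = 203².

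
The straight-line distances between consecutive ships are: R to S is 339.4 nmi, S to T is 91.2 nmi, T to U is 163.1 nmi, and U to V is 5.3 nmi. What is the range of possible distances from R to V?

The maximum is all hops collinear in one direction: 339.4 + 91.2 + 163.1 + 5.3 = 599.0.
The longest hop is 339.4; the others sum to 259.6. Folding the others back against it leaves at least 339.4 − 259.6 = 79.8.

79.8 ≤ RV ≤ 599.0 nmi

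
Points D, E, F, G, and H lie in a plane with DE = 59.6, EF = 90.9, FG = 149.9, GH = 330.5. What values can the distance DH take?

30.1 ≤ DH ≤ 630.9

The maximum is all hops collinear in one direction: 59.6 + 90.9 + 149.9 + 330.5 = 630.9.
The longest hop is 330.5; the others sum to 300.4. Folding the others back against it leaves at least 330.5 − 300.4 = 30.1.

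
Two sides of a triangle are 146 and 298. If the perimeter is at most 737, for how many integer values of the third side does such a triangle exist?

141

Triangle inequality: 152 < x < 444. Perimeter ≤ 737 gives x ≤ 737 − 146 − 298 = 293.
So 152 < x ≤ 293; integers 153 through 293: 141 values.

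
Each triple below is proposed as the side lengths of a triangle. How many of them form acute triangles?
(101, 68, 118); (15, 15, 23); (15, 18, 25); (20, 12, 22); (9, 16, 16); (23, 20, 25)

(101,68,118): 68²+101² = 14825 > 13924 = 118² → acute
(15,15,23): 15²+15² = 450 < 529 = 23² → obtuse
(15,18,25): 15²+18² = 549 < 625 = 25² → obtuse
(20,12,22): 12²+20² = 544 > 484 = 22² → acute
(9,16,16): 9²+16² = 337 > 256 = 16² → acute
(23,20,25): 20²+23² = 929 > 625 = 25² → acute
4 of the 6 are acute.

4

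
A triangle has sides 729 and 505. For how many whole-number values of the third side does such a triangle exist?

The third side lies in the open interval (224, 1234).
Integers from 225 to 1233 inclusive: 1233 − 225 + 1 = 1009.

1009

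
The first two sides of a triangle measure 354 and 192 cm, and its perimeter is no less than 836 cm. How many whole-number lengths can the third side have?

256

Triangle inequality: 162 < x < 546. Perimeter ≥ 836 gives x ≥ 836 − 354 − 192 = 290.
So 290 ≤ x < 546; integers 290 through 545: 256 values.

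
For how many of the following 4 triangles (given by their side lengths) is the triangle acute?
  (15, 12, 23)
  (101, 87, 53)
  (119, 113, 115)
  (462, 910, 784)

2

(15,12,23): 12²+15² = 369 < 529 = 23² → obtuse
(101,87,53): 53²+87² = 10378 > 10201 = 101² → acute
(119,113,115): 113²+115² = 25994 > 14161 = 119² → acute
(462,910,784): 462²+784² = 828100 = 910² → right
2 of the 4 are acute.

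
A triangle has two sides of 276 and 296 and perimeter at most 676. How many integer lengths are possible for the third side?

Triangle inequality: 20 < x < 572. Perimeter ≤ 676 gives x ≤ 676 − 276 − 296 = 104.
So 20 < x ≤ 104; integers 21 through 104: 84 values.

84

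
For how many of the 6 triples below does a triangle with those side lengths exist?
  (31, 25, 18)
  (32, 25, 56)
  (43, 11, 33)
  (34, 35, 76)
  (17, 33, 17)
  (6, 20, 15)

5

(18,25,31): 18+25 > 31 → valid
(25,32,56): 25+32 > 56 → valid
(11,33,43): 11+33 > 43 → valid
(34,35,76): 34+35 ≤ 76 → not valid
(17,17,33): 17+17 > 33 → valid
(6,15,20): 6+15 > 20 → valid
5 of the 6 triples form a triangle.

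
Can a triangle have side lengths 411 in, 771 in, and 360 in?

The two shorter sides sum to 771, exactly equal to the longest side 771.
That gives only a degenerate (flat) triangle — the inequality must be strict.

No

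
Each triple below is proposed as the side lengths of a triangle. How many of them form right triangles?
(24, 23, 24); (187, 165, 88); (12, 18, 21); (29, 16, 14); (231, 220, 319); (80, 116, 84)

(24,23,24): 23²+24² = 1105 > 576 = 24² → acute
(187,165,88): 88²+165² = 34969 = 187² → right
(12,18,21): 12²+18² = 468 > 441 = 21² → acute
(29,16,14): 14²+16² = 452 < 841 = 29² → obtuse
(231,220,319): 220²+231² = 101761 = 319² → right
(80,116,84): 80²+84² = 13456 = 116² → right
3 of the 6 are right.

3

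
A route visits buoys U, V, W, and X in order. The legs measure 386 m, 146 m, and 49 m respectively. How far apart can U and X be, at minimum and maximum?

The maximum is all hops collinear in one direction: 386 + 146 + 49 = 581.
The longest hop is 386; the others sum to 195. Folding the others back against it leaves at least 386 − 195 = 191.

191 ≤ UX ≤ 581 m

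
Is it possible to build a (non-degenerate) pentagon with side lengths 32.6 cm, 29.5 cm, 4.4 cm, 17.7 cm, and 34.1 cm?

Yes

A pentagon exists iff every side is shorter than the sum of the others — equivalently, the longest side is less than the sum of the rest.
Longest side 34.1 < 84.2 (sum of the remaining 4), so yes.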